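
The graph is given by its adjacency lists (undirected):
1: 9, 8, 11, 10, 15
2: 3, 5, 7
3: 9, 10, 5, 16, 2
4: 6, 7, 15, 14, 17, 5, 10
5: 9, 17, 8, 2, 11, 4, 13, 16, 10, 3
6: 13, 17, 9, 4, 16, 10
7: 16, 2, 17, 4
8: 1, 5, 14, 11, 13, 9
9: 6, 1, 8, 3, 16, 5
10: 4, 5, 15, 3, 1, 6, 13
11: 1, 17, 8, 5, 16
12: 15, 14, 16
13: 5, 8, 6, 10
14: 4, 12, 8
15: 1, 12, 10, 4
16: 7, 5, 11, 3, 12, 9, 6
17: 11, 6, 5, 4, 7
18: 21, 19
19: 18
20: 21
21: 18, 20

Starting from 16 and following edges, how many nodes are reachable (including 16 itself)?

BFS from 16 visits: 16, 7, 5, 11, 3, 12, 9, 6, 2, 17, 4, 8, 13, 10, 1, 15, 14
Reachable nodes: 17 of 21 total.

17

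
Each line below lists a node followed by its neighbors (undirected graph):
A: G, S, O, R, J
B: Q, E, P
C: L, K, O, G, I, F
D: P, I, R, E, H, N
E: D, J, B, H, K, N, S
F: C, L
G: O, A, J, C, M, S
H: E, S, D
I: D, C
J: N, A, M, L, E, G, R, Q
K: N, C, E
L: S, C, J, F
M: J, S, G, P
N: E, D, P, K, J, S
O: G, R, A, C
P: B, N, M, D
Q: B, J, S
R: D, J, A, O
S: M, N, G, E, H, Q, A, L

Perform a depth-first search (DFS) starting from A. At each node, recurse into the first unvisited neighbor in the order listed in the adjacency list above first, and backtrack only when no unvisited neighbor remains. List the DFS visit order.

A → G → O → R → D → P → B → Q → J → N → E → H → S → M → L → C → K → I → F

Visit A
A → G
G → O
O → R
R → D
D → P
P → B
B → Q
Q → J
J → N
N → E
E → H
H → S
S → M
S → L
L → C
C → K
C → I
C → F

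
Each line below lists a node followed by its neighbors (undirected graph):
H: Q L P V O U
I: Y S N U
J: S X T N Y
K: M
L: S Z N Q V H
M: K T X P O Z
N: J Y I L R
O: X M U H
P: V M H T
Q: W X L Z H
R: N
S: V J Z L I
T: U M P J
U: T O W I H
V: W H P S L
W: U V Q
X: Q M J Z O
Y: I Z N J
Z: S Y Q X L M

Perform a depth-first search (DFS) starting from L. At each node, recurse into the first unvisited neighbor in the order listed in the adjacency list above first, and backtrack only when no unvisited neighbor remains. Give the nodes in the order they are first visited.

L, S, V, W, U, T, M, K, X, Q, Z, Y, I, N, J, R, H, P, O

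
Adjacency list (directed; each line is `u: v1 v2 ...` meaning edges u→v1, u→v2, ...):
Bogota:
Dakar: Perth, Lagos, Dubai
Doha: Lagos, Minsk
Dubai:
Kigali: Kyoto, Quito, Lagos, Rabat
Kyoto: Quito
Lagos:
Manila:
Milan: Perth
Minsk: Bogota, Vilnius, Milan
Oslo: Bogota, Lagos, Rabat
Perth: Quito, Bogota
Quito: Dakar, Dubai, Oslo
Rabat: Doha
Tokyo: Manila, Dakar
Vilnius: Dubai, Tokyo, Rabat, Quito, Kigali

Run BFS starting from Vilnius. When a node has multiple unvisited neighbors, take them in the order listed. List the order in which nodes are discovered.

Visit Vilnius; enqueue Dubai, Tokyo, Rabat, Quito, Kigali → queue [Dubai, Tokyo, Rabat, Quito, Kigali]
Visit Dubai → queue [Tokyo, Rabat, Quito, Kigali]
Visit Tokyo; enqueue Manila, Dakar → queue [Rabat, Quito, Kigali, Manila, Dakar]
Visit Rabat; enqueue Doha → queue [Quito, Kigali, Manila, Dakar, Doha]
Visit Quito; enqueue Oslo → queue [Kigali, Manila, Dakar, Doha, Oslo]
Visit Kigali; enqueue Kyoto, Lagos → queue [Manila, Dakar, Doha, Oslo, Kyoto, Lagos]
Visit Manila → queue [Dakar, Doha, Oslo, Kyoto, Lagos]
Visit Dakar; enqueue Perth → queue [Doha, Oslo, Kyoto, Lagos, Perth]
Visit Doha; enqueue Minsk → queue [Oslo, Kyoto, Lagos, Perth, Minsk]
Visit Oslo; enqueue Bogota → queue [Kyoto, Lagos, Perth, Minsk, Bogota]
Visit Kyoto → queue [Lagos, Perth, Minsk, Bogota]
Visit Lagos → queue [Perth, Minsk, Bogota]
Visit Perth → queue [Minsk, Bogota]
Visit Minsk; enqueue Milan → queue [Bogota, Milan]
Visit Bogota → queue [Milan]
Visit Milan → queue []

Vilnius → Dubai → Tokyo → Rabat → Quito → Kigali → Manila → Dakar → Doha → Oslo → Kyoto → Lagos → Perth → Minsk → Bogota → Milan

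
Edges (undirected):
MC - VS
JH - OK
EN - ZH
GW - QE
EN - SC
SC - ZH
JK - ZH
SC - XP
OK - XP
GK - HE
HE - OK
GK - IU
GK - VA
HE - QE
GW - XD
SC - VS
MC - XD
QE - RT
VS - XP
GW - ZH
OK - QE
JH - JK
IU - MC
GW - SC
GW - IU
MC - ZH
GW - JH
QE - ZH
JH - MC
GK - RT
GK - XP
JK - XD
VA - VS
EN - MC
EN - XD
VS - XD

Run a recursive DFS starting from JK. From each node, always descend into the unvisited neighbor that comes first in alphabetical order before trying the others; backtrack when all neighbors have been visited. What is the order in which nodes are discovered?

JK → JH → GW → IU → GK → HE → OK → QE → RT → ZH → EN → MC → VS → SC → XP → VA → XD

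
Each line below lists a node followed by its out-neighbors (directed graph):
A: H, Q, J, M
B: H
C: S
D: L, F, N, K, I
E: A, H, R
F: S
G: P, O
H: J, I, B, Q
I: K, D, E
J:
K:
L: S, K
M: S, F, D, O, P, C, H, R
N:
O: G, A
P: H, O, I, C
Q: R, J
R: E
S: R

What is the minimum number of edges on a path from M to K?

2

Level 0: M
Level 1: C, D, F, H, O, P, R, S
Level 2: A, B, E, G, I, J, K, L, N, Q
K first appears at level 2.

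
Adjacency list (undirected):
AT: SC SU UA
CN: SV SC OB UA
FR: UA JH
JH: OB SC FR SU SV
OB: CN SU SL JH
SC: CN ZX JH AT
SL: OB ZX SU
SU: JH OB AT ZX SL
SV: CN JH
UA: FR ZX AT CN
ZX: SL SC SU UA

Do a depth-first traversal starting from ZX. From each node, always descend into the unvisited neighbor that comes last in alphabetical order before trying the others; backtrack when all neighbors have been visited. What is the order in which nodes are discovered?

ZX, UA, FR, JH, SV, CN, SC, AT, SU, SL, OB

Visit ZX
ZX → UA
UA → FR
FR → JH
JH → SV
SV → CN
CN → SC
SC → AT
AT → SU
SU → SL
SL → OB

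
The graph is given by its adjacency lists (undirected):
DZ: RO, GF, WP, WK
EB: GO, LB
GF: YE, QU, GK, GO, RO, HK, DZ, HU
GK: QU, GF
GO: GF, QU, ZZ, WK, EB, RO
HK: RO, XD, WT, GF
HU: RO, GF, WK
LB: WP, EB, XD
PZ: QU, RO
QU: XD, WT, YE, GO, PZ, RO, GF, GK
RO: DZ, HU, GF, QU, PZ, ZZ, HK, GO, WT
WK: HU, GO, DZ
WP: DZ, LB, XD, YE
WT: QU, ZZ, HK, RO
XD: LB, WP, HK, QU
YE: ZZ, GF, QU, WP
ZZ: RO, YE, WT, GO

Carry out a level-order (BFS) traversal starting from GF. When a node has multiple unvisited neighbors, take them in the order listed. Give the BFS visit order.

GF -> YE -> QU -> GK -> GO -> RO -> HK -> DZ -> HU -> ZZ -> WP -> XD -> WT -> PZ -> WK -> EB -> LB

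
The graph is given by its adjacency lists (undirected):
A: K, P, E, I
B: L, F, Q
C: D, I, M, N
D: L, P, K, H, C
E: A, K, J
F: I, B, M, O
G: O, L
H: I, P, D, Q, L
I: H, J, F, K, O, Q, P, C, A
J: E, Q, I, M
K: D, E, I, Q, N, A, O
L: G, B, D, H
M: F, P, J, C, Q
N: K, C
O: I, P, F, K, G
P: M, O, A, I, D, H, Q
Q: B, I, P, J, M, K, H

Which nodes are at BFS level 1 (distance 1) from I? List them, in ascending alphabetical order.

Level 0: I
Level 1: A, C, F, H, J, K, O, P, Q
Level 2: B, D, E, G, L, M, N

A, C, F, H, J, K, O, P, Q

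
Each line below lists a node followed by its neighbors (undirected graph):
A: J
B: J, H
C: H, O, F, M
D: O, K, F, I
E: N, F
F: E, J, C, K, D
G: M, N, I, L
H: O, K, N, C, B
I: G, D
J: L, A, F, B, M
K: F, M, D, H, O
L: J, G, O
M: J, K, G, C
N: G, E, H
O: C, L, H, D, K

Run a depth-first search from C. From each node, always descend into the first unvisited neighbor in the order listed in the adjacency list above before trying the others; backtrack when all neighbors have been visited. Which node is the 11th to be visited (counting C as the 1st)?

Visit C
C → H
H → O
O → L
L → J
J → A
J → F
F → E
E → N
N → G
G → M
M → K
K → D
D → I
J → B

Visit order: C, H, O, L, J, A, F, E, N, G, M, K, D, I, B

M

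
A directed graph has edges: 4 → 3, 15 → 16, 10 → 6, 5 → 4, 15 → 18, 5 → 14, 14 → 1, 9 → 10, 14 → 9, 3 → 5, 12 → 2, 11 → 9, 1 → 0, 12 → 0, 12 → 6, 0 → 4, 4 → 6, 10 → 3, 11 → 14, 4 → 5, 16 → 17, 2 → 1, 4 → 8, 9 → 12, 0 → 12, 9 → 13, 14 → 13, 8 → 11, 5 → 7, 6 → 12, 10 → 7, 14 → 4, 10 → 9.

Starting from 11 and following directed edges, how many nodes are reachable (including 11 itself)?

15

BFS from 11 visits: 11, 14, 9, 13, 4, 1, 12, 10, 8, 6, 5, 3, 0, 2, 7
Reachable nodes: 15 of 19 total.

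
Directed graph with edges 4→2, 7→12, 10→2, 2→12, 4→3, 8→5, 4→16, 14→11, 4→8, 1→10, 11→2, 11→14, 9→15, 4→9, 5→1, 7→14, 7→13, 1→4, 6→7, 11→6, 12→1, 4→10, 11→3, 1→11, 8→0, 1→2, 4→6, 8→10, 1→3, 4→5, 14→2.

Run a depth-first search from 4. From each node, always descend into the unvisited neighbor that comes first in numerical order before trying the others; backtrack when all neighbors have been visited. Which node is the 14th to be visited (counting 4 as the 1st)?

0

Visit 4
4 → 2
2 → 12
12 → 1
1 → 3
1 → 10
1 → 11
11 → 6
6 → 7
7 → 13
7 → 14
4 → 5
4 → 8
8 → 0
4 → 9
9 → 15
4 → 16

Visit order: 4, 2, 12, 1, 3, 10, 11, 6, 7, 13, 14, 5, 8, 0, 9, 15, 16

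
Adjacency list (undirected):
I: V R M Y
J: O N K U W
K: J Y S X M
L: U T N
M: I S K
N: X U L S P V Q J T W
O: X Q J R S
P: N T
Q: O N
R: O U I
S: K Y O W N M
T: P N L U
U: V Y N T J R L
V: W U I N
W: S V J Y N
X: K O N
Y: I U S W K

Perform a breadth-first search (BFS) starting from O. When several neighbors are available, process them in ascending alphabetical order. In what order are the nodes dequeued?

O -> J -> Q -> R -> S -> X -> K -> N -> U -> W -> I -> M -> Y -> L -> P -> T -> V

Visit O; enqueue J, Q, R, S, X → queue [J, Q, R, S, X]
Visit J; enqueue K, N, U, W → queue [Q, R, S, X, K, N, U, W]
Visit Q → queue [R, S, X, K, N, U, W]
Visit R; enqueue I → queue [S, X, K, N, U, W, I]
Visit S; enqueue M, Y → queue [X, K, N, U, W, I, M, Y]
Visit X → queue [K, N, U, W, I, M, Y]
Visit K → queue [N, U, W, I, M, Y]
Visit N; enqueue L, P, T, V → queue [U, W, I, M, Y, L, P, T, V]
Visit U → queue [W, I, M, Y, L, P, T, V]
Visit W → queue [I, M, Y, L, P, T, V]
Visit I → queue [M, Y, L, P, T, V]
Visit M → queue [Y, L, P, T, V]
Visit Y → queue [L, P, T, V]
Visit L → queue [P, T, V]
Visit P → queue [T, V]
Visit T → queue [V]
Visit V → queue []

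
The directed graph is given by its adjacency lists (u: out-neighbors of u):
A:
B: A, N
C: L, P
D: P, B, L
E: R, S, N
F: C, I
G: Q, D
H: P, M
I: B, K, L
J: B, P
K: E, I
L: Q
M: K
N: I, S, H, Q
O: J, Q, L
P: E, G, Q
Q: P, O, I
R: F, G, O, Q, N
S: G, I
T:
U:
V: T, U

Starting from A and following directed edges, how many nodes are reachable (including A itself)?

1

BFS from A visits: A
Reachable nodes: 1 of 22 total.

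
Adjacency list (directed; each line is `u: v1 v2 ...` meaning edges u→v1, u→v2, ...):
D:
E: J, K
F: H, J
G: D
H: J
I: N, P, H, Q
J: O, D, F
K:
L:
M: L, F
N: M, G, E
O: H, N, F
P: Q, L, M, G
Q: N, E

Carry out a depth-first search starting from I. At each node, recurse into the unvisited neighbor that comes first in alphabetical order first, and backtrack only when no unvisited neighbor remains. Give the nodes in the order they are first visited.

I -> H -> J -> D -> F -> O -> N -> E -> K -> G -> M -> L -> P -> Q

Visit I
I → H
H → J
J → D
J → F
J → O
O → N
N → E
E → K
N → G
N → M
M → L
I → P
P → Q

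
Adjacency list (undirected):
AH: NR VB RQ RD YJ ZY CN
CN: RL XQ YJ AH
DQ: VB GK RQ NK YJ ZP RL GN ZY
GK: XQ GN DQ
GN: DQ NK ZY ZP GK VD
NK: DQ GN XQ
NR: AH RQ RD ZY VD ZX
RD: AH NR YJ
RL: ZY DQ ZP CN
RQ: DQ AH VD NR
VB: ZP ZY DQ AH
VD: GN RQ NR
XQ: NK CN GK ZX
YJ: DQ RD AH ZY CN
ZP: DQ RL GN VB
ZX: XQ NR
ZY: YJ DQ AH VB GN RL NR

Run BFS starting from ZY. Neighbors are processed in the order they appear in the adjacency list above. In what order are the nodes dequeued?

ZY, YJ, DQ, AH, VB, GN, RL, NR, RD, CN, GK, RQ, NK, ZP, VD, ZX, XQ

Visit ZY; enqueue YJ, DQ, AH, VB, GN, RL, NR → queue [YJ, DQ, AH, VB, GN, RL, NR]
Visit YJ; enqueue RD, CN → queue [DQ, AH, VB, GN, RL, NR, RD, CN]
Visit DQ; enqueue GK, RQ, NK, ZP → queue [AH, VB, GN, RL, NR, RD, CN, GK, RQ, NK, ZP]
Visit AH → queue [VB, GN, RL, NR, RD, CN, GK, RQ, NK, ZP]
Visit VB → queue [GN, RL, NR, RD, CN, GK, RQ, NK, ZP]
Visit GN; enqueue VD → queue [RL, NR, RD, CN, GK, RQ, NK, ZP, VD]
Visit RL → queue [NR, RD, CN, GK, RQ, NK, ZP, VD]
Visit NR; enqueue ZX → queue [RD, CN, GK, RQ, NK, ZP, VD, ZX]
Visit RD → queue [CN, GK, RQ, NK, ZP, VD, ZX]
Visit CN; enqueue XQ → queue [GK, RQ, NK, ZP, VD, ZX, XQ]
Visit GK → queue [RQ, NK, ZP, VD, ZX, XQ]
Visit RQ → queue [NK, ZP, VD, ZX, XQ]
Visit NK → queue [ZP, VD, ZX, XQ]
Visit ZP → queue [VD, ZX, XQ]
Visit VD → queue [ZX, XQ]
Visit ZX → queue [XQ]
Visit XQ → queue []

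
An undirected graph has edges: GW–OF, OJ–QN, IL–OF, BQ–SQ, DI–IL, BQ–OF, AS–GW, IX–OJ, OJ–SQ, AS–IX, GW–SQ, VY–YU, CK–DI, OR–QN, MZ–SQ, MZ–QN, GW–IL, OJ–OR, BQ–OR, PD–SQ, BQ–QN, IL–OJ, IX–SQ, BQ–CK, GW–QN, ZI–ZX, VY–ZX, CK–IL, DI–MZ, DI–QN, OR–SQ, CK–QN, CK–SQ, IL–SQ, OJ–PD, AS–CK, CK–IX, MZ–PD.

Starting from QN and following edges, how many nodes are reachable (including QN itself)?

14

BFS from QN visits: QN, BQ, CK, DI, GW, MZ, OJ, OR, OF, SQ, AS, IL, IX, PD
Reachable nodes: 14 of 18 total.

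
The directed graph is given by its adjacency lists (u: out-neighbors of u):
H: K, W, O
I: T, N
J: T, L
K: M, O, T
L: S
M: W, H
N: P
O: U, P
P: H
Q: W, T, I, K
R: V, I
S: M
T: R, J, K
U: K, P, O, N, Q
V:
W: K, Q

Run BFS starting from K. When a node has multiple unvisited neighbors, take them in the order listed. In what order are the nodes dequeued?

Visit K; enqueue M, O, T → queue [M, O, T]
Visit M; enqueue W, H → queue [O, T, W, H]
Visit O; enqueue U, P → queue [T, W, H, U, P]
Visit T; enqueue R, J → queue [W, H, U, P, R, J]
Visit W; enqueue Q → queue [H, U, P, R, J, Q]
Visit H → queue [U, P, R, J, Q]
Visit U; enqueue N → queue [P, R, J, Q, N]
Visit P → queue [R, J, Q, N]
Visit R; enqueue V, I → queue [J, Q, N, V, I]
Visit J; enqueue L → queue [Q, N, V, I, L]
Visit Q → queue [N, V, I, L]
Visit N → queue [V, I, L]
Visit V → queue [I, L]
Visit I → queue [L]
Visit L; enqueue S → queue [S]
Visit S → queue []

K, M, O, T, W, H, U, P, R, J, Q, N, V, I, L, S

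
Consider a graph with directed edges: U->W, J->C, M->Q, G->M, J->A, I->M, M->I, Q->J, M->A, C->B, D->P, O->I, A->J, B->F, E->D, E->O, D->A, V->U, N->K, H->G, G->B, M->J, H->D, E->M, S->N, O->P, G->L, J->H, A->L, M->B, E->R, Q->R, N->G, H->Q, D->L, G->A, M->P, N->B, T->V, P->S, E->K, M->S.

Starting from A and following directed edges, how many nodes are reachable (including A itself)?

17

BFS from A visits: A, J, L, C, H, B, D, G, Q, F, P, M, R, S, I, N, K
Reachable nodes: 17 of 23 total.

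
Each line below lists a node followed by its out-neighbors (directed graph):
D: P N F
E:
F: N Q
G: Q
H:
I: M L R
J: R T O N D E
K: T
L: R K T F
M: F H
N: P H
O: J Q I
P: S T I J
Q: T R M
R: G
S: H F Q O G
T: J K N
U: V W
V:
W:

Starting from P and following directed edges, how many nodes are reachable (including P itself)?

17

BFS from P visits: P, S, T, I, J, H, F, Q, O, G, K, N, M, L, R, D, E
Reachable nodes: 17 of 20 total.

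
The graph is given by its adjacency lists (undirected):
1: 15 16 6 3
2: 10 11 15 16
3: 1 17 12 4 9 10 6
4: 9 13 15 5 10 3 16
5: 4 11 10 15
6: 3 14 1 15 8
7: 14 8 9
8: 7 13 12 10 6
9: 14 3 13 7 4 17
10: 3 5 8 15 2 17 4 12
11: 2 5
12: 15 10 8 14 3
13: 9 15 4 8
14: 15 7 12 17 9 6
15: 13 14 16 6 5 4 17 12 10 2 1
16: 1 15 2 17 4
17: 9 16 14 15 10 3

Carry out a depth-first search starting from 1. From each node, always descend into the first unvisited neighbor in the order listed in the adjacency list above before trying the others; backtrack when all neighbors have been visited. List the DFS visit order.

1 -> 15 -> 13 -> 9 -> 14 -> 7 -> 8 -> 12 -> 10 -> 3 -> 17 -> 16 -> 2 -> 11 -> 5 -> 4 -> 6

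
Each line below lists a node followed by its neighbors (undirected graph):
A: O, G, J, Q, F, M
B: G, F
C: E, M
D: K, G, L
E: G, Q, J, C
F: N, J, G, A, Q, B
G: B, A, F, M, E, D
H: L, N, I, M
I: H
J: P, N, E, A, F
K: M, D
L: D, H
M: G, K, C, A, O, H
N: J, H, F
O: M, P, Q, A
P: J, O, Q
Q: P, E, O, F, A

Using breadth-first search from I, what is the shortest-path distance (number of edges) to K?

3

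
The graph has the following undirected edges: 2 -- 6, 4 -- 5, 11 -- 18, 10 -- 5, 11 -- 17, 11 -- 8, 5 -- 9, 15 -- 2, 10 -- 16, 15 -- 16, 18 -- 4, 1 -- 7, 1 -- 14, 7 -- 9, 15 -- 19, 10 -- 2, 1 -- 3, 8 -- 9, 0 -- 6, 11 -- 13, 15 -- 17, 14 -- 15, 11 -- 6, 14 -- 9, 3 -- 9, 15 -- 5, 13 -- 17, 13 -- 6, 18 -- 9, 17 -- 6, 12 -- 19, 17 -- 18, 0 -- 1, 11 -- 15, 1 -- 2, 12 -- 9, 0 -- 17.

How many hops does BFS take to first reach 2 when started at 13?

Level 0: 13
Level 1: 6, 11, 17
Level 2: 0, 2, 8, 15, 18
Level 3: 1, 4, 5, 9, 10, 14, 16, 19
Level 4: 3, 7, 12
2 first appears at level 2.

2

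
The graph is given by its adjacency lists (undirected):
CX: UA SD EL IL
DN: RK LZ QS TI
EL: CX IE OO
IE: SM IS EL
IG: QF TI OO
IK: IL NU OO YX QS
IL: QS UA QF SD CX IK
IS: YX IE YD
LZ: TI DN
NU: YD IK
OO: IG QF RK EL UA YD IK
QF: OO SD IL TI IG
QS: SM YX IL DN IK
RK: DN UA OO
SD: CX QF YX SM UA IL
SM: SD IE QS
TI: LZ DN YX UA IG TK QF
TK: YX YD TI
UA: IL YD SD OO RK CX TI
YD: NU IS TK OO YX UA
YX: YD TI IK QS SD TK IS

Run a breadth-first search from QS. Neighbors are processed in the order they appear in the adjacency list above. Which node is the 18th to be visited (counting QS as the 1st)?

Visit QS; enqueue SM, YX, IL, DN, IK → queue [SM, YX, IL, DN, IK]
Visit SM; enqueue SD, IE → queue [YX, IL, DN, IK, SD, IE]
Visit YX; enqueue YD, TI, TK, IS → queue [IL, DN, IK, SD, IE, YD, TI, TK, IS]
Visit IL; enqueue UA, QF, CX → queue [DN, IK, SD, IE, YD, TI, TK, IS, UA, QF, CX]
Visit DN; enqueue RK, LZ → queue [IK, SD, IE, YD, TI, TK, IS, UA, QF, CX, RK, LZ]
Visit IK; enqueue NU, OO → queue [SD, IE, YD, TI, TK, IS, UA, QF, CX, RK, LZ, NU, OO]
Visit SD → queue [IE, YD, TI, TK, IS, UA, QF, CX, RK, LZ, NU, OO]
Visit IE; enqueue EL → queue [YD, TI, TK, IS, UA, QF, CX, RK, LZ, NU, OO, EL]
Visit YD → queue [TI, TK, IS, UA, QF, CX, RK, LZ, NU, OO, EL]
Visit TI; enqueue IG → queue [TK, IS, UA, QF, CX, RK, LZ, NU, OO, EL, IG]
Visit TK → queue [IS, UA, QF, CX, RK, LZ, NU, OO, EL, IG]
Visit IS → queue [UA, QF, CX, RK, LZ, NU, OO, EL, IG]
Visit UA → queue [QF, CX, RK, LZ, NU, OO, EL, IG]
Visit QF → queue [CX, RK, LZ, NU, OO, EL, IG]
Visit CX → queue [RK, LZ, NU, OO, EL, IG]
Visit RK → queue [LZ, NU, OO, EL, IG]
Visit LZ → queue [NU, OO, EL, IG]
Visit NU → queue [OO, EL, IG]
Visit OO → queue [EL, IG]
Visit EL → queue [IG]
Visit IG → queue []

Visit order: QS, SM, YX, IL, DN, IK, SD, IE, YD, TI, TK, IS, UA, QF, CX, RK, LZ, NU, OO, EL, IG

NU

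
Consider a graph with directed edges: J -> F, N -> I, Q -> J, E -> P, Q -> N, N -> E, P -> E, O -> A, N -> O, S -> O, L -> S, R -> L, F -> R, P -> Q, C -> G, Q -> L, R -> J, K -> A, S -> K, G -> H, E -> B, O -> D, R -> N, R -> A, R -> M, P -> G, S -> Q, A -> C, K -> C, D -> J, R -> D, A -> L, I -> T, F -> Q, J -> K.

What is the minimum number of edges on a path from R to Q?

Level 0: R
Level 1: A, D, J, L, M, N
Level 2: C, E, F, I, K, O, S
Level 3: B, G, P, Q, T
Level 4: H
Q first appears at level 3.

3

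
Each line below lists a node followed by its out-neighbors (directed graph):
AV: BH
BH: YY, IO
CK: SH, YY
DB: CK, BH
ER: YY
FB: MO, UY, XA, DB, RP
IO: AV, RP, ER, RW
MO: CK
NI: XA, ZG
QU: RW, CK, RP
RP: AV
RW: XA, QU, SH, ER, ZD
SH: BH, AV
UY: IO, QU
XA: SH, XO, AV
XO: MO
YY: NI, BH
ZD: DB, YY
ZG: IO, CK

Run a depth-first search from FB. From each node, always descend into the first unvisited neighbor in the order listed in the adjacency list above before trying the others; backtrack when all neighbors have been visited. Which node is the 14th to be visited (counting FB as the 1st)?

ER

Visit FB
FB → MO
MO → CK
CK → SH
SH → BH
BH → YY
YY → NI
NI → XA
XA → XO
XA → AV
NI → ZG
ZG → IO
IO → RP
IO → ER
IO → RW
RW → QU
RW → ZD
ZD → DB
FB → UY

Visit order: FB, MO, CK, SH, BH, YY, NI, XA, XO, AV, ZG, IO, RP, ER, RW, QU, ZD, DB, UY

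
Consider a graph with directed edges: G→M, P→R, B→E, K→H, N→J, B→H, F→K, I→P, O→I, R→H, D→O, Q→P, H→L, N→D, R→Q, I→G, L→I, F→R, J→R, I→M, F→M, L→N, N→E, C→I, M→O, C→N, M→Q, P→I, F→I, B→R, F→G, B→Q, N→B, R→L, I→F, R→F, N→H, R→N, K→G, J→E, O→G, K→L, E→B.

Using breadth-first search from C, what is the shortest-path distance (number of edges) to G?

2

Level 0: C
Level 1: I, N
Level 2: B, D, E, F, G, H, J, M, P
Level 3: K, L, O, Q, R
G first appears at level 2.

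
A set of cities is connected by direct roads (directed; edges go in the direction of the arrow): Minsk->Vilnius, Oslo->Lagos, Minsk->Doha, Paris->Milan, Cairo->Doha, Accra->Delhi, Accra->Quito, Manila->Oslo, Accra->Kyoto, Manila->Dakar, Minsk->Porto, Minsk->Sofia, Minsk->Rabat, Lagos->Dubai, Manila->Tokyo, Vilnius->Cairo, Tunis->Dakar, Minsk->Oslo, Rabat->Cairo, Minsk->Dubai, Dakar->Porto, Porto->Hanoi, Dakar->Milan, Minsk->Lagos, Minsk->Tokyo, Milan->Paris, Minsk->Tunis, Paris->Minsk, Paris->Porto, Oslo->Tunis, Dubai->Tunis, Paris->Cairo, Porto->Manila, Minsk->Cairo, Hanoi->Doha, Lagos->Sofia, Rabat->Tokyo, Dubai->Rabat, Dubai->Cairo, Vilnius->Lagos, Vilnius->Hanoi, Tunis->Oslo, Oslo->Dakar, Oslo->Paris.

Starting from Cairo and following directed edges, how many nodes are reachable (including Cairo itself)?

2

BFS from Cairo visits: Cairo, Doha
Reachable nodes: 2 of 21 total.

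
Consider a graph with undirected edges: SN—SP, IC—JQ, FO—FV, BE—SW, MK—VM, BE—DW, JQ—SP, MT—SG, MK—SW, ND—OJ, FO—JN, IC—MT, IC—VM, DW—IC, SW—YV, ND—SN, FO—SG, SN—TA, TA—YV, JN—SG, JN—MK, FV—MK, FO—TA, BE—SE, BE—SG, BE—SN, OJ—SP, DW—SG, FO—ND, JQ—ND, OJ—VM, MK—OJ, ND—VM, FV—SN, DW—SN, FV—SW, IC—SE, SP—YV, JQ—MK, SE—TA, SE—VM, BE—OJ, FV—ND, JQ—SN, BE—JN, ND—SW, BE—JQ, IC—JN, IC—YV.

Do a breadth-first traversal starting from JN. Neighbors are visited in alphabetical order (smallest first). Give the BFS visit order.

JN → BE → FO → IC → MK → SG → DW → JQ → OJ → SE → SN → SW → FV → ND → TA → MT → VM → YV → SP

Visit JN; enqueue BE, FO, IC, MK, SG → queue [BE, FO, IC, MK, SG]
Visit BE; enqueue DW, JQ, OJ, SE, SN, SW → queue [FO, IC, MK, SG, DW, JQ, OJ, SE, SN, SW]
Visit FO; enqueue FV, ND, TA → queue [IC, MK, SG, DW, JQ, OJ, SE, SN, SW, FV, ND, TA]
Visit IC; enqueue MT, VM, YV → queue [MK, SG, DW, JQ, OJ, SE, SN, SW, FV, ND, TA, MT, VM, YV]
Visit MK → queue [SG, DW, JQ, OJ, SE, SN, SW, FV, ND, TA, MT, VM, YV]
Visit SG → queue [DW, JQ, OJ, SE, SN, SW, FV, ND, TA, MT, VM, YV]
Visit DW → queue [JQ, OJ, SE, SN, SW, FV, ND, TA, MT, VM, YV]
Visit JQ; enqueue SP → queue [OJ, SE, SN, SW, FV, ND, TA, MT, VM, YV, SP]
Visit OJ → queue [SE, SN, SW, FV, ND, TA, MT, VM, YV, SP]
Visit SE → queue [SN, SW, FV, ND, TA, MT, VM, YV, SP]
Visit SN → queue [SW, FV, ND, TA, MT, VM, YV, SP]
Visit SW → queue [FV, ND, TA, MT, VM, YV, SP]
Visit FV → queue [ND, TA, MT, VM, YV, SP]
Visit ND → queue [TA, MT, VM, YV, SP]
Visit TA → queue [MT, VM, YV, SP]
Visit MT → queue [VM, YV, SP]
Visit VM → queue [YV, SP]
Visit YV → queue [SP]
Visit SP → queue []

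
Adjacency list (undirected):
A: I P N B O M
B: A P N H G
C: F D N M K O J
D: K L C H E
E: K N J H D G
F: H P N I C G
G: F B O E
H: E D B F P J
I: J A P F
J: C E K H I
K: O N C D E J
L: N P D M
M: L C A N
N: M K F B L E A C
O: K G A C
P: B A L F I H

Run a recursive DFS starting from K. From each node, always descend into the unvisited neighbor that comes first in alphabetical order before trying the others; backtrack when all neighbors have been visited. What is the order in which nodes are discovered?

K -> C -> D -> E -> G -> B -> A -> I -> F -> H -> J -> P -> L -> M -> N -> O

Visit K
K → C
C → D
D → E
E → G
G → B
B → A
A → I
I → F
F → H
H → J
H → P
P → L
L → M
M → N
A → O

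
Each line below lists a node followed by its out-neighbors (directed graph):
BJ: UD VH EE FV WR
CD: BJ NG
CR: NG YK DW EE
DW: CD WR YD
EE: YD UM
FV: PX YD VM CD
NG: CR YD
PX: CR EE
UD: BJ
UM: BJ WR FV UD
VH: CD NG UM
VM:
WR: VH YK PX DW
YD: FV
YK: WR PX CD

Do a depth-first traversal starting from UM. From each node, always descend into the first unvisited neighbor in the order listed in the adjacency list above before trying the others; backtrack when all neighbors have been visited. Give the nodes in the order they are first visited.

UM BJ UD VH CD NG CR YK WR PX EE YD FV VM DW

Visit UM
UM → BJ
BJ → UD
BJ → VH
VH → CD
CD → NG
NG → CR
CR → YK
YK → WR
WR → PX
PX → EE
EE → YD
YD → FV
FV → VM
WR → DW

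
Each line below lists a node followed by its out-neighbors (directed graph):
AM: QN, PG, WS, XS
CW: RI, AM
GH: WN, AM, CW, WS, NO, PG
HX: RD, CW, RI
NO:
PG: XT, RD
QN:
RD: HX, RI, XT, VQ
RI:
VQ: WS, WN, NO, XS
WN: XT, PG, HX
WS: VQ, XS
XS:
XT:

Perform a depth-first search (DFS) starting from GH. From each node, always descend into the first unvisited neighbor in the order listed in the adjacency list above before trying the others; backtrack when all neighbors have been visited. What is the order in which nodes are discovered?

GH WN XT PG RD HX CW RI AM QN WS VQ NO XS

Visit GH
GH → WN
WN → XT
WN → PG
PG → RD
RD → HX
HX → CW
CW → RI
CW → AM
AM → QN
AM → WS
WS → VQ
VQ → NO
VQ → XS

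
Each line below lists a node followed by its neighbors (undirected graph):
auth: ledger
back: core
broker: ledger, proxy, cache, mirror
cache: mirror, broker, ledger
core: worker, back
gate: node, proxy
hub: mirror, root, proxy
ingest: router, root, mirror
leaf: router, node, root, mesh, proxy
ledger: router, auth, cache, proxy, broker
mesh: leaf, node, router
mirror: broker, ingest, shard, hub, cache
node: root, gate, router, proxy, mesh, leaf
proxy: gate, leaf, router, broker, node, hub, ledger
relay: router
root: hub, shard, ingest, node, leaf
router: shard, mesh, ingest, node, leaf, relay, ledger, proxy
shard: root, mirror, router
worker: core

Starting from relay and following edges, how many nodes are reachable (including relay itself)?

BFS from relay visits: relay, router, shard, mesh, ingest, node, leaf, ledger, proxy, root, mirror, gate, auth, cache, broker, hub
Reachable nodes: 16 of 19 total.

16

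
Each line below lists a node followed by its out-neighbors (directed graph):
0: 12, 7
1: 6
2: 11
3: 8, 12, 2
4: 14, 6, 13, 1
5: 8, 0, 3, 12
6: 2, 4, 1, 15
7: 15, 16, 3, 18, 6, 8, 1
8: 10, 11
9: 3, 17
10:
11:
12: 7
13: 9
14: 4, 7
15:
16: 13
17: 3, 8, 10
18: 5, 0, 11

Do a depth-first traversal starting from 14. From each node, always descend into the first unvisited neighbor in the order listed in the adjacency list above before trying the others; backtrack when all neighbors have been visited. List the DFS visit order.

14, 4, 6, 2, 11, 1, 15, 13, 9, 3, 8, 10, 12, 7, 16, 18, 5, 0, 17

Visit 14
14 → 4
4 → 6
6 → 2
2 → 11
6 → 1
6 → 15
4 → 13
13 → 9
9 → 3
3 → 8
8 → 10
3 → 12
12 → 7
7 → 16
7 → 18
18 → 5
5 → 0
9 → 17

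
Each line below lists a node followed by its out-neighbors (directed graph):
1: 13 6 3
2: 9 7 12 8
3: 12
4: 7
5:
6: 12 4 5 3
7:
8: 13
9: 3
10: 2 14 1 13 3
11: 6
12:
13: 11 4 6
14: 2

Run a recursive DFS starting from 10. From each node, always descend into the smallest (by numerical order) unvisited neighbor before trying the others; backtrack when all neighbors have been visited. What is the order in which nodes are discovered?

Visit 10
10 → 1
1 → 3
3 → 12
1 → 6
6 → 4
4 → 7
6 → 5
1 → 13
13 → 11
10 → 2
2 → 8
2 → 9
10 → 14

10 -> 1 -> 3 -> 12 -> 6 -> 4 -> 7 -> 5 -> 13 -> 11 -> 2 -> 8 -> 9 -> 14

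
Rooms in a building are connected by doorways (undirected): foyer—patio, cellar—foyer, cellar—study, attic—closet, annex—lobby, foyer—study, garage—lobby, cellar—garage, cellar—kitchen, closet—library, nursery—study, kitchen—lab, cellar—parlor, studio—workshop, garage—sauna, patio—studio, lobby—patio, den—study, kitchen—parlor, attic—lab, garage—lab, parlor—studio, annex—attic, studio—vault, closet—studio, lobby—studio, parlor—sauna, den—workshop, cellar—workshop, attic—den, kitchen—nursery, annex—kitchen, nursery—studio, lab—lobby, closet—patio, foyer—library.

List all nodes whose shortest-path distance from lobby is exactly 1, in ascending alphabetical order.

annex, garage, lab, patio, studio

Level 0: lobby
Level 1: annex, garage, lab, patio, studio
Level 2: attic, cellar, closet, foyer, kitchen, nursery, parlor, sauna, vault, workshop
Level 3: den, library, study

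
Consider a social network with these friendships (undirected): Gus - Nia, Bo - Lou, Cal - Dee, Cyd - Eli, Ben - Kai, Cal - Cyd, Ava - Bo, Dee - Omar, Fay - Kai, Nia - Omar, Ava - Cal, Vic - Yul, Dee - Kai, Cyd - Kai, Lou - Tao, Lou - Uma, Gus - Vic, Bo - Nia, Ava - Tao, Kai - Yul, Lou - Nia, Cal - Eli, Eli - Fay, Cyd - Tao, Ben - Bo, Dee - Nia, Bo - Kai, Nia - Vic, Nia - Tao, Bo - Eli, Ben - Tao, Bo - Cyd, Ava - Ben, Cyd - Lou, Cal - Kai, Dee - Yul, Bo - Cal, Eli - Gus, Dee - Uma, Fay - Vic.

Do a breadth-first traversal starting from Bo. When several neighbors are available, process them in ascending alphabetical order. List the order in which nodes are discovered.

Bo -> Ava -> Ben -> Cal -> Cyd -> Eli -> Kai -> Lou -> Nia -> Tao -> Dee -> Fay -> Gus -> Yul -> Uma -> Omar -> Vic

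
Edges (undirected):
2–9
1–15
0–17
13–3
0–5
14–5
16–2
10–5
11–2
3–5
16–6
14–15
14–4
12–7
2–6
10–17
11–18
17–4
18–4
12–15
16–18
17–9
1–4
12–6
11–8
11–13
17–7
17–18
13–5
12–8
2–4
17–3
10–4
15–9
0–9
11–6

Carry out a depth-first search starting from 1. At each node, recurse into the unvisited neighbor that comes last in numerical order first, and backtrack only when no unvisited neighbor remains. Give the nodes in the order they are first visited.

1 → 15 → 14 → 5 → 13 → 11 → 18 → 17 → 10 → 4 → 2 → 16 → 6 → 12 → 8 → 7 → 9 → 0 → 3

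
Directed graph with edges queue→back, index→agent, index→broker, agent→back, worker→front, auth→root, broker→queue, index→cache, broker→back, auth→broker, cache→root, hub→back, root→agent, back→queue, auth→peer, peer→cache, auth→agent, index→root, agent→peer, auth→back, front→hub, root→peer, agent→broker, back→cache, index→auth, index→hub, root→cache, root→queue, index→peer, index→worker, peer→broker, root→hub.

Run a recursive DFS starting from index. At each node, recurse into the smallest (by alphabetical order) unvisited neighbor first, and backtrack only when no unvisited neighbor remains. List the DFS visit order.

Visit index
index → agent
agent → back
back → cache
cache → root
root → hub
root → peer
peer → broker
broker → queue
index → auth
index → worker
worker → front

index agent back cache root hub peer broker queue auth worker front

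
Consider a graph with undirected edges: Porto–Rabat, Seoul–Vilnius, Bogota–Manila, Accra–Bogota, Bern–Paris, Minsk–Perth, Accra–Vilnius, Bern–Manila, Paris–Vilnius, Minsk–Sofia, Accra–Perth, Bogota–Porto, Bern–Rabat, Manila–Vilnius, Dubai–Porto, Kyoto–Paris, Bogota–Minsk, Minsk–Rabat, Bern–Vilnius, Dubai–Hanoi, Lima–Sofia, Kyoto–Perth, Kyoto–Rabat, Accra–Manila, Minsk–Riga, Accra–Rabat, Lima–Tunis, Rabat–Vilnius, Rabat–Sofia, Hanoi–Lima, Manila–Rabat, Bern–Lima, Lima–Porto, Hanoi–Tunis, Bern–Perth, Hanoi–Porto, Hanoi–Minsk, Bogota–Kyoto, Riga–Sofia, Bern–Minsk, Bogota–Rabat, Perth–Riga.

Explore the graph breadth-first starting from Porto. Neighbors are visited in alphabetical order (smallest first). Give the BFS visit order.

Visit Porto; enqueue Bogota, Dubai, Hanoi, Lima, Rabat → queue [Bogota, Dubai, Hanoi, Lima, Rabat]
Visit Bogota; enqueue Accra, Kyoto, Manila, Minsk → queue [Dubai, Hanoi, Lima, Rabat, Accra, Kyoto, Manila, Minsk]
Visit Dubai → queue [Hanoi, Lima, Rabat, Accra, Kyoto, Manila, Minsk]
Visit Hanoi; enqueue Tunis → queue [Lima, Rabat, Accra, Kyoto, Manila, Minsk, Tunis]
Visit Lima; enqueue Bern, Sofia → queue [Rabat, Accra, Kyoto, Manila, Minsk, Tunis, Bern, Sofia]
Visit Rabat; enqueue Vilnius → queue [Accra, Kyoto, Manila, Minsk, Tunis, Bern, Sofia, Vilnius]
Visit Accra; enqueue Perth → queue [Kyoto, Manila, Minsk, Tunis, Bern, Sofia, Vilnius, Perth]
Visit Kyoto; enqueue Paris → queue [Manila, Minsk, Tunis, Bern, Sofia, Vilnius, Perth, Paris]
Visit Manila → queue [Minsk, Tunis, Bern, Sofia, Vilnius, Perth, Paris]
Visit Minsk; enqueue Riga → queue [Tunis, Bern, Sofia, Vilnius, Perth, Paris, Riga]
Visit Tunis → queue [Bern, Sofia, Vilnius, Perth, Paris, Riga]
Visit Bern → queue [Sofia, Vilnius, Perth, Paris, Riga]
Visit Sofia → queue [Vilnius, Perth, Paris, Riga]
Visit Vilnius; enqueue Seoul → queue [Perth, Paris, Riga, Seoul]
Visit Perth → queue [Paris, Riga, Seoul]
Visit Paris → queue [Riga, Seoul]
Visit Riga → queue [Seoul]
Visit Seoul → queue []

Porto → Bogota → Dubai → Hanoi → Lima → Rabat → Accra → Kyoto → Manila → Minsk → Tunis → Bern → Sofia → Vilnius → Perth → Paris → Riga → Seoul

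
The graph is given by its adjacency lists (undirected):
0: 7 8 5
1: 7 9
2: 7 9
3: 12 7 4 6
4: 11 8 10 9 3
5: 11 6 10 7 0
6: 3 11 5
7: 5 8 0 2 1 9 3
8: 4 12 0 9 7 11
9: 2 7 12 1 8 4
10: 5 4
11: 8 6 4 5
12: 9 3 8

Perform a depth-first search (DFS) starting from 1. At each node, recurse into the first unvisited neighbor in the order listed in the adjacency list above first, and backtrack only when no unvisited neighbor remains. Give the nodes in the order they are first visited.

1 -> 7 -> 5 -> 11 -> 8 -> 4 -> 10 -> 9 -> 2 -> 12 -> 3 -> 6 -> 0

Visit 1
1 → 7
7 → 5
5 → 11
11 → 8
8 → 4
4 → 10
4 → 9
9 → 2
9 → 12
12 → 3
3 → 6
8 → 0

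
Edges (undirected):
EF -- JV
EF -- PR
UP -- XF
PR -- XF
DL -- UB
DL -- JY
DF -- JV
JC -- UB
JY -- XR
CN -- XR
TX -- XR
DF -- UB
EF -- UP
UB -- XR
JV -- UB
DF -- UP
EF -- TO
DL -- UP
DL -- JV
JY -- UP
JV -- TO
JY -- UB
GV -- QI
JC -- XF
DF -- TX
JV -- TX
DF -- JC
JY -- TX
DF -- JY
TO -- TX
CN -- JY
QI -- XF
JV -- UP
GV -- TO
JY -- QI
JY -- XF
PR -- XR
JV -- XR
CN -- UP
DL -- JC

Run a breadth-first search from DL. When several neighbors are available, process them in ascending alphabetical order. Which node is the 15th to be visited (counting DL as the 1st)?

PR

Visit DL; enqueue JC, JV, JY, UB, UP → queue [JC, JV, JY, UB, UP]
Visit JC; enqueue DF, XF → queue [JV, JY, UB, UP, DF, XF]
Visit JV; enqueue EF, TO, TX, XR → queue [JY, UB, UP, DF, XF, EF, TO, TX, XR]
Visit JY; enqueue CN, QI → queue [UB, UP, DF, XF, EF, TO, TX, XR, CN, QI]
Visit UB → queue [UP, DF, XF, EF, TO, TX, XR, CN, QI]
Visit UP → queue [DF, XF, EF, TO, TX, XR, CN, QI]
Visit DF → queue [XF, EF, TO, TX, XR, CN, QI]
Visit XF; enqueue PR → queue [EF, TO, TX, XR, CN, QI, PR]
Visit EF → queue [TO, TX, XR, CN, QI, PR]
Visit TO; enqueue GV → queue [TX, XR, CN, QI, PR, GV]
Visit TX → queue [XR, CN, QI, PR, GV]
Visit XR → queue [CN, QI, PR, GV]
Visit CN → queue [QI, PR, GV]
Visit QI → queue [PR, GV]
Visit PR → queue [GV]
Visit GV → queue []

Visit order: DL, JC, JV, JY, UB, UP, DF, XF, EF, TO, TX, XR, CN, QI, PR, GV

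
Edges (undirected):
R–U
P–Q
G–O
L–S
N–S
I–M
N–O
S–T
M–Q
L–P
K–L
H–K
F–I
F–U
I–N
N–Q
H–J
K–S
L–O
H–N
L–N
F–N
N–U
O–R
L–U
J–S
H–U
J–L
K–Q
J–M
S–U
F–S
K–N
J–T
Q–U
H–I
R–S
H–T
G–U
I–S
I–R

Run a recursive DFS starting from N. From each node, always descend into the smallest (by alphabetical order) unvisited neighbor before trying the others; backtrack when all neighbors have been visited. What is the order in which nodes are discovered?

N -> F -> I -> H -> J -> L -> K -> Q -> M -> P -> U -> G -> O -> R -> S -> T

Visit N
N → F
F → I
I → H
H → J
J → L
L → K
K → Q
Q → M
Q → P
Q → U
U → G
G → O
O → R
R → S
S → T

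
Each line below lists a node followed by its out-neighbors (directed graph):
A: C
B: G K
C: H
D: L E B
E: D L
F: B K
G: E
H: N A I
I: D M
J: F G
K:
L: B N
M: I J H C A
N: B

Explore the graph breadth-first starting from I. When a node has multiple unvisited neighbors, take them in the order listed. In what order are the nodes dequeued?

I, D, M, L, E, B, J, H, C, A, N, G, K, F

Visit I; enqueue D, M → queue [D, M]
Visit D; enqueue L, E, B → queue [M, L, E, B]
Visit M; enqueue J, H, C, A → queue [L, E, B, J, H, C, A]
Visit L; enqueue N → queue [E, B, J, H, C, A, N]
Visit E → queue [B, J, H, C, A, N]
Visit B; enqueue G, K → queue [J, H, C, A, N, G, K]
Visit J; enqueue F → queue [H, C, A, N, G, K, F]
Visit H → queue [C, A, N, G, K, F]
Visit C → queue [A, N, G, K, F]
Visit A → queue [N, G, K, F]
Visit N → queue [G, K, F]
Visit G → queue [K, F]
Visit K → queue [F]
Visit F → queue []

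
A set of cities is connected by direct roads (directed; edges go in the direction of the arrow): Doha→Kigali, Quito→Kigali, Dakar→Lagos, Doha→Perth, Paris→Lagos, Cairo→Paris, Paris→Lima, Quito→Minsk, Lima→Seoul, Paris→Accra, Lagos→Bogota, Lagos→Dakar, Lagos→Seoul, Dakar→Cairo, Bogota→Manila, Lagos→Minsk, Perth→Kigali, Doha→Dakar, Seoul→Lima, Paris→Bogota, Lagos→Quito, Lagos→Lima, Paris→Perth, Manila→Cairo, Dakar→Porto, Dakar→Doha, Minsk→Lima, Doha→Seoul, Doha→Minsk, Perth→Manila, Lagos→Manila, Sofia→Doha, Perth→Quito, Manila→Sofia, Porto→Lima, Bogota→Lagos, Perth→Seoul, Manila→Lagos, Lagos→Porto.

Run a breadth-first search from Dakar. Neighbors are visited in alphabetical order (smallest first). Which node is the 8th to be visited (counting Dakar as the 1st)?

Visit Dakar; enqueue Cairo, Doha, Lagos, Porto → queue [Cairo, Doha, Lagos, Porto]
Visit Cairo; enqueue Paris → queue [Doha, Lagos, Porto, Paris]
Visit Doha; enqueue Kigali, Minsk, Perth, Seoul → queue [Lagos, Porto, Paris, Kigali, Minsk, Perth, Seoul]
Visit Lagos; enqueue Bogota, Lima, Manila, Quito → queue [Porto, Paris, Kigali, Minsk, Perth, Seoul, Bogota, Lima, Manila, Quito]
Visit Porto → queue [Paris, Kigali, Minsk, Perth, Seoul, Bogota, Lima, Manila, Quito]
Visit Paris; enqueue Accra → queue [Kigali, Minsk, Perth, Seoul, Bogota, Lima, Manila, Quito, Accra]
Visit Kigali → queue [Minsk, Perth, Seoul, Bogota, Lima, Manila, Quito, Accra]
Visit Minsk → queue [Perth, Seoul, Bogota, Lima, Manila, Quito, Accra]
Visit Perth → queue [Seoul, Bogota, Lima, Manila, Quito, Accra]
Visit Seoul → queue [Bogota, Lima, Manila, Quito, Accra]
Visit Bogota → queue [Lima, Manila, Quito, Accra]
Visit Lima → queue [Manila, Quito, Accra]
Visit Manila; enqueue Sofia → queue [Quito, Accra, Sofia]
Visit Quito → queue [Accra, Sofia]
Visit Accra → queue [Sofia]
Visit Sofia → queue []

Visit order: Dakar, Cairo, Doha, Lagos, Porto, Paris, Kigali, Minsk, Perth, Seoul, Bogota, Lima, Manila, Quito, Accra, Sofia

Minsk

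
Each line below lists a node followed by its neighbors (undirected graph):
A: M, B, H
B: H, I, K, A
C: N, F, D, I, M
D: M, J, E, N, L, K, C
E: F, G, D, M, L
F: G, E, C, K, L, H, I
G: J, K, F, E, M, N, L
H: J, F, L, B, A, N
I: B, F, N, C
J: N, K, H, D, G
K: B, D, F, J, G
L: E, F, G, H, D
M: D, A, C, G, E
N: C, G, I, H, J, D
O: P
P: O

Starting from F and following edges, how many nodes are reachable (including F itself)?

14

BFS from F visits: F, C, E, G, H, I, K, L, D, M, N, J, A, B
Reachable nodes: 14 of 16 total.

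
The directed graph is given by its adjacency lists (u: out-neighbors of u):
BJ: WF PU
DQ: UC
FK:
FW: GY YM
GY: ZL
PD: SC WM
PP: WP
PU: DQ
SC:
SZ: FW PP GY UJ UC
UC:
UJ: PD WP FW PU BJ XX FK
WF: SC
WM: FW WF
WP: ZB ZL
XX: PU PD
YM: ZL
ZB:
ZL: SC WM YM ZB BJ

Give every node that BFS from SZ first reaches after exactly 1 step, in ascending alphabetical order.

FW, GY, PP, UC, UJ

Level 0: SZ
Level 1: FW, GY, PP, UC, UJ
Level 2: BJ, FK, PD, PU, WP, XX, YM, ZL
Level 3: DQ, SC, WF, WM, ZB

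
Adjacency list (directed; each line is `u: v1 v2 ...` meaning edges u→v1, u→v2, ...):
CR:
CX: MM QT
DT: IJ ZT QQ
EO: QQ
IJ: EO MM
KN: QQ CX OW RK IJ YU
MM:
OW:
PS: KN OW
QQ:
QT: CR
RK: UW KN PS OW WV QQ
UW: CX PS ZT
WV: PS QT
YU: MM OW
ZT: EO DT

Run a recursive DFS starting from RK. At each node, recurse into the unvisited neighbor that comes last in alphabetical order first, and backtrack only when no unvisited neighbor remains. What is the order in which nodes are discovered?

RK, WV, QT, CR, PS, OW, KN, YU, MM, QQ, IJ, EO, CX, UW, ZT, DT

Visit RK
RK → WV
WV → QT
QT → CR
WV → PS
PS → OW
PS → KN
KN → YU
YU → MM
KN → QQ
KN → IJ
IJ → EO
KN → CX
RK → UW
UW → ZT
ZT → DT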